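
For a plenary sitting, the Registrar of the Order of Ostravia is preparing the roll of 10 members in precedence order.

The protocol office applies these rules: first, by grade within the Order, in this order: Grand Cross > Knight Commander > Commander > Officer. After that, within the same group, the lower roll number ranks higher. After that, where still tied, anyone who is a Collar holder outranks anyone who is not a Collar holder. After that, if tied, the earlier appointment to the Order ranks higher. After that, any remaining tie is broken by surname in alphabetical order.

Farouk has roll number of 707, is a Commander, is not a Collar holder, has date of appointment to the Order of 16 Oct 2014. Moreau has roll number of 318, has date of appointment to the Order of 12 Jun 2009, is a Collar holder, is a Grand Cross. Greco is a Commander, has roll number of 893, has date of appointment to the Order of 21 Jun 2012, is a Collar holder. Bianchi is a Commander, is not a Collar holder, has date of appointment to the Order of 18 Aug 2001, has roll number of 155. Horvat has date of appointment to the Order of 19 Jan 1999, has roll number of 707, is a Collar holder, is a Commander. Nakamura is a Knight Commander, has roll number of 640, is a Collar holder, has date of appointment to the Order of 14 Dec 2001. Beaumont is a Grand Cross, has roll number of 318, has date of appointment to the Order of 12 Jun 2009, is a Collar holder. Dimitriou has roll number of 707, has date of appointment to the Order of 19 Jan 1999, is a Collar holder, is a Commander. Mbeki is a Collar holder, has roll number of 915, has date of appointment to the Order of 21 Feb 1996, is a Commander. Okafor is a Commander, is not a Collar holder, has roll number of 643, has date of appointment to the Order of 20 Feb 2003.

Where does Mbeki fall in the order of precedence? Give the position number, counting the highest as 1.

10

By grade within the Order: Beaumont and Moreau (Grand Cross); then Nakamura (Knight Commander); then Bianchi, Okafor, Dimitriou, Horvat, Farouk, Greco and Mbeki (Commander).
Beaumont and Moreau both have roll number 318, so the next rule applies.
Beaumont and Moreau are each a Collar holder, so the next rule applies.
Beaumont and Moreau both have date of appointment to the Order 12 Jun 2009, so the next rule applies.
Among Beaumont and Moreau, alphabetically by surname: Beaumont before Moreau.
Among Bianchi, Okafor, Dimitriou, Horvat, Farouk, Greco and Mbeki, by roll number (lower first): Bianchi (155) before Okafor (643) before Dimitriou, Horvat and Farouk (707) before Greco (893) before Mbeki (915).
Among Dimitriou, Horvat and Farouk, a Collar holder before not a Collar holder: Dimitriou and Horvat (a Collar holder) before Farouk (not a Collar holder).
Dimitriou and Horvat both have date of appointment to the Order 19 Jan 1999, so the next rule applies.
Among Dimitriou and Horvat, alphabetically by surname: Dimitriou before Horvat.
Order: Beaumont, Moreau, Nakamura, Bianchi, Okafor, Dimitriou, Horvat, Farouk, Greco, Mbeki. So position 10.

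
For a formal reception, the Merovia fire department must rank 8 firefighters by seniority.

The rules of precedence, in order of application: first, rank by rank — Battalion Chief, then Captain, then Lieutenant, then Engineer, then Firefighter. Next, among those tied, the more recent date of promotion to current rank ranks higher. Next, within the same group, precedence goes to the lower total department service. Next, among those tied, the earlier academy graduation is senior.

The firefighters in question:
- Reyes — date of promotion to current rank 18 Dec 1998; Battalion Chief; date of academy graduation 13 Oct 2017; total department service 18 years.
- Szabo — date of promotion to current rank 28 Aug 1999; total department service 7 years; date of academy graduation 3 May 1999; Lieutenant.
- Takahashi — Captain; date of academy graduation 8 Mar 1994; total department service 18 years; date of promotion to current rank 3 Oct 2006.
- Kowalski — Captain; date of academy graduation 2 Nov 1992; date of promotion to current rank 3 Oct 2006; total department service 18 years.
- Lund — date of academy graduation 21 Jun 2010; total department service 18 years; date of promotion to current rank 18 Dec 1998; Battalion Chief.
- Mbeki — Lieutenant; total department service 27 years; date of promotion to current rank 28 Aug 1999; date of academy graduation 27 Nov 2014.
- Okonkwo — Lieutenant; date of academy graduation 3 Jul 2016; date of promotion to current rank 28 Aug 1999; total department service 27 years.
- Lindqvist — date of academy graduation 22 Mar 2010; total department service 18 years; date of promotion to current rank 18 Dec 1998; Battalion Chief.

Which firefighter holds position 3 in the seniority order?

Reyes

By rank: Lindqvist, Lund and Reyes (Battalion Chief); then Kowalski and Takahashi (Captain); then Szabo, Mbeki and Okonkwo (Lieutenant).
Lindqvist, Lund and Reyes all have date of promotion to current rank 18 Dec 1998, so the next rule applies.
Lindqvist, Lund and Reyes all have total department service 18 years, so the next rule applies.
Among Lindqvist, Lund and Reyes, by date of academy graduation (earlier first): Lindqvist (22 Mar 2010) before Lund (21 Jun 2010) before Reyes (13 Oct 2017).
Kowalski and Takahashi both have date of promotion to current rank 3 Oct 2006, so the next rule applies.
Kowalski and Takahashi both have total department service 18 years, so the next rule applies.
Among Kowalski and Takahashi, by date of academy graduation (earlier first): Kowalski (2 Nov 1992) before Takahashi (8 Mar 1994).
Szabo, Mbeki and Okonkwo all have date of promotion to current rank 28 Aug 1999, so the next rule applies.
Among Szabo, Mbeki and Okonkwo, by total department service (lower first): Szabo (7 years) before Mbeki and Okonkwo (27 years).
Among Mbeki and Okonkwo, by date of academy graduation (earlier first): Mbeki (27 Nov 2014) before Okonkwo (3 Jul 2016).
Order: Lindqvist, Lund, Reyes, Kowalski, Takahashi, Szabo, Mbeki, Okonkwo.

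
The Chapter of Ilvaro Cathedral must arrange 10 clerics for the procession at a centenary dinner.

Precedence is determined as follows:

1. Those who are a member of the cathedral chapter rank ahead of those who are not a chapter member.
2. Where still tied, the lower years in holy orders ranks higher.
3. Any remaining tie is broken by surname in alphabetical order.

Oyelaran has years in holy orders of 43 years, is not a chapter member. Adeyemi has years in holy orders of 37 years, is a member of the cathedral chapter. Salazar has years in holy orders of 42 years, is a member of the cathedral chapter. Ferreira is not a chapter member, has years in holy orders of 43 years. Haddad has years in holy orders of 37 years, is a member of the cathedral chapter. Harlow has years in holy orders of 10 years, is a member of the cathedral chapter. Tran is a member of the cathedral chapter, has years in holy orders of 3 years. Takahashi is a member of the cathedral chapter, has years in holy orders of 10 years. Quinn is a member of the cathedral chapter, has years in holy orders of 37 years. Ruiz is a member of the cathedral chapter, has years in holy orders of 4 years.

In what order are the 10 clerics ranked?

Tran, Ruiz, Harlow, Takahashi, Adeyemi, Haddad, Quinn, Salazar, Ferreira, Oyelaran

By the first rule: Tran, Ruiz, Harlow, Takahashi, Adeyemi, Haddad, Quinn and Salazar (each a member of the cathedral chapter); then Ferreira and Oyelaran (both not a chapter member).
Among Tran, Ruiz, Harlow, Takahashi, Adeyemi, Haddad, Quinn and Salazar, by years in holy orders (lower first): Tran (3 years) before Ruiz (4 years) before Harlow and Takahashi (10 years) before Adeyemi, Haddad and Quinn (37 years) before Salazar (42 years).
Among Harlow and Takahashi, alphabetically by surname: Harlow before Takahashi.
Among Adeyemi, Haddad and Quinn, alphabetically by surname: Adeyemi before Haddad before Quinn.
Ferreira and Oyelaran both have years in holy orders 43 years, so the next rule applies.
Among Ferreira and Oyelaran, alphabetically by surname: Ferreira before Oyelaran.
Full order: Tran, Ruiz, Harlow, Takahashi, Adeyemi, Haddad, Quinn, Salazar, Ferreira, Oyelaran.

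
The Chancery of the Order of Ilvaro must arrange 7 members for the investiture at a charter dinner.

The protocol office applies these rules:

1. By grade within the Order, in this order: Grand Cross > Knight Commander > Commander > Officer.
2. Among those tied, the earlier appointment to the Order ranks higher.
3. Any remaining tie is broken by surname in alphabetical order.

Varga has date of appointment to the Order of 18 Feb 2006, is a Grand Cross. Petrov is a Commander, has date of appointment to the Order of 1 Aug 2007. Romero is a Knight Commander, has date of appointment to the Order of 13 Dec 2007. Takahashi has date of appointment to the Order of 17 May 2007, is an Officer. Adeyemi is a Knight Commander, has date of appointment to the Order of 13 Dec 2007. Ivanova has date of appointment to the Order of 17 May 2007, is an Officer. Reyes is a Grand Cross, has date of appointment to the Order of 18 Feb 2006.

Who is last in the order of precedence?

Takahashi

By grade within the Order: Reyes and Varga (Grand Cross); then Adeyemi and Romero (Knight Commander); then Petrov (Commander); then Ivanova and Takahashi (Officer).
Reyes and Varga both have date of appointment to the Order 18 Feb 2006, so the next rule applies.
Among Reyes and Varga, alphabetically by surname: Reyes before Varga.
Adeyemi and Romero both have date of appointment to the Order 13 Dec 2007, so the next rule applies.
Among Adeyemi and Romero, alphabetically by surname: Adeyemi before Romero.
Ivanova and Takahashi both have date of appointment to the Order 17 May 2007, so the next rule applies.
Among Ivanova and Takahashi, alphabetically by surname: Ivanova before Takahashi.
Order: Reyes, Varga, Adeyemi, Romero, Petrov, Ivanova, Takahashi.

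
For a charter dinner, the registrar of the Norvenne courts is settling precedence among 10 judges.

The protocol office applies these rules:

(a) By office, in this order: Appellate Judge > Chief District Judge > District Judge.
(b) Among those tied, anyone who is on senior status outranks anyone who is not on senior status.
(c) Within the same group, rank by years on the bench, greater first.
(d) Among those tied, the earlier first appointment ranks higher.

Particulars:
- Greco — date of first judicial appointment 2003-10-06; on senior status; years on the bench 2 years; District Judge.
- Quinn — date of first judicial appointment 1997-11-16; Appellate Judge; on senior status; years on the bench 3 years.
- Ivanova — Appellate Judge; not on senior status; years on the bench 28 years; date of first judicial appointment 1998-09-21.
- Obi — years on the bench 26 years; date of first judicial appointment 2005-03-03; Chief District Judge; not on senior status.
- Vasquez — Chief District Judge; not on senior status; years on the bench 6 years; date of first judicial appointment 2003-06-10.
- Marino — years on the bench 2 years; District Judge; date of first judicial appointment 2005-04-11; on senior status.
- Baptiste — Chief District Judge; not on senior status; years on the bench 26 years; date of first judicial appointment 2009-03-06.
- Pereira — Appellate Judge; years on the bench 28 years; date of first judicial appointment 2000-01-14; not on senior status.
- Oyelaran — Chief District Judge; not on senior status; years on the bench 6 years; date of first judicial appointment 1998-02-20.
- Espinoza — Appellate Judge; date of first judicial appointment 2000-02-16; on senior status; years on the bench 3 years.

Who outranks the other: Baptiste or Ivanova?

By office: Quinn, Espinoza, Ivanova and Pereira (Appellate Judge); then Obi, Baptiste, Oyelaran and Vasquez (Chief District Judge); then Greco and Marino (District Judge).
Among Quinn, Espinoza, Ivanova and Pereira, on senior status before not on senior status: Quinn and Espinoza (on senior status) before Ivanova and Pereira (not on senior status).
Quinn and Espinoza both have years on the bench 3 years, so the next rule applies.
Among Quinn and Espinoza, by date of first judicial appointment (earlier first): Quinn (1997-11-16) before Espinoza (2000-02-16).
Ivanova and Pereira both have years on the bench 28 years, so the next rule applies.
Among Ivanova and Pereira, by date of first judicial appointment (earlier first): Ivanova (1998-09-21) before Pereira (2000-01-14).
Obi, Baptiste, Oyelaran and Vasquez are each not on senior status, so the next rule applies.
Among Obi, Baptiste, Oyelaran and Vasquez, by years on the bench (higher first): Obi and Baptiste (26 years) before Oyelaran and Vasquez (6 years).
Among Obi and Baptiste, by date of first judicial appointment (earlier first): Obi (2005-03-03) before Baptiste (2009-03-06).
Among Oyelaran and Vasquez, by date of first judicial appointment (earlier first): Oyelaran (1998-02-20) before Vasquez (2003-06-10).
Greco and Marino are each on senior status, so the next rule applies.
Greco and Marino both have years on the bench 2 years, so the next rule applies.
Among Greco and Marino, by date of first judicial appointment (earlier first): Greco (2003-10-06) before Marino (2005-04-11).
So Ivanova takes precedence.

Ivanova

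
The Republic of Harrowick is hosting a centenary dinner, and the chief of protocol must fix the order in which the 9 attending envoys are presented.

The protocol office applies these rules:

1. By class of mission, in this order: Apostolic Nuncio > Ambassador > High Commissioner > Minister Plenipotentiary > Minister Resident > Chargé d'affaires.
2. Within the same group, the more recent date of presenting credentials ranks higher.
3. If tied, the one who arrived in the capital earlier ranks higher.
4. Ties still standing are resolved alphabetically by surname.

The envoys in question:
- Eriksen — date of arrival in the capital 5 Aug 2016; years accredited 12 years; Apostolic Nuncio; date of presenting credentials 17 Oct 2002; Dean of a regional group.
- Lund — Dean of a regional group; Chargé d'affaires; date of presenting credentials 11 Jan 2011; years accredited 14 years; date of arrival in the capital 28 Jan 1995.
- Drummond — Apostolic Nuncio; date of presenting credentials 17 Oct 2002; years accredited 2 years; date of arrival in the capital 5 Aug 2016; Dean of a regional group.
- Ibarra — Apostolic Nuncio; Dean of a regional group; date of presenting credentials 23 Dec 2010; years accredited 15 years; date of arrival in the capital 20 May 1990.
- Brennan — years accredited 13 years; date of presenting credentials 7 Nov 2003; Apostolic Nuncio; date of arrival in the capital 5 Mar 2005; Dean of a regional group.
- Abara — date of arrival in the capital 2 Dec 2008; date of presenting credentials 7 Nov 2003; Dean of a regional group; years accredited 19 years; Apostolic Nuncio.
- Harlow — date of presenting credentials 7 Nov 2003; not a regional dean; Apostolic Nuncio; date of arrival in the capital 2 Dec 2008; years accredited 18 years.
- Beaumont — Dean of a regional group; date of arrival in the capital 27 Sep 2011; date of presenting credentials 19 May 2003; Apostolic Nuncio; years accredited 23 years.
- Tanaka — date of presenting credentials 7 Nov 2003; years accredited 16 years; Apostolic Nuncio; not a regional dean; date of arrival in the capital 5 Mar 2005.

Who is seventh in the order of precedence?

By class of mission: Ibarra, Brennan, Tanaka, Abara, Harlow, Beaumont, Drummond and Eriksen (Apostolic Nuncio); then Lund (Chargé d'affaires).
Among Ibarra, Brennan, Tanaka, Abara, Harlow, Beaumont, Drummond and Eriksen, by date of presenting credentials (later first): Ibarra (23 Dec 2010) before Brennan, Tanaka, Abara and Harlow (7 Nov 2003) before Beaumont (19 May 2003) before Drummond and Eriksen (17 Oct 2002).
Among Brennan, Tanaka, Abara and Harlow, by date of arrival in the capital (earlier first): Brennan and Tanaka (5 Mar 2005) before Abara and Harlow (2 Dec 2008).
Among Brennan and Tanaka, alphabetically by surname: Brennan before Tanaka.
Among Abara and Harlow, alphabetically by surname: Abara before Harlow.
Drummond and Eriksen both have date of arrival in the capital 5 Aug 2016, so the next rule applies.
Among Drummond and Eriksen, alphabetically by surname: Drummond before Eriksen.
Order: Ibarra, Brennan, Tanaka, Abara, Harlow, Beaumont, Drummond, Eriksen, Lund.

Drummond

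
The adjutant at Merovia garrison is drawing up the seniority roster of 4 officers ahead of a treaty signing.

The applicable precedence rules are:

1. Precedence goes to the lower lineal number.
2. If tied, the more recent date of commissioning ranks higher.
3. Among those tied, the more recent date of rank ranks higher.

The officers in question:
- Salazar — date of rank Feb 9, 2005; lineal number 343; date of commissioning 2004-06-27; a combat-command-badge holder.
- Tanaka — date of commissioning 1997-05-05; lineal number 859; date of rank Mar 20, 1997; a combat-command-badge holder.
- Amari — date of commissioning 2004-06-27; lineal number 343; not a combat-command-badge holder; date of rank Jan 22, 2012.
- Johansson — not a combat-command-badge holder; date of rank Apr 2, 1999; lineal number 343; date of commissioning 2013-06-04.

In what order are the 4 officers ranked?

By lineal number (lower first): Johansson, Amari and Salazar (each 343); then Tanaka (859).
Among Johansson, Amari and Salazar, by date of commissioning (later first): Johansson (2013-06-04) before Amari and Salazar (2004-06-27).
Among Amari and Salazar, by date of rank (later first): Amari (Jan 22, 2012) before Salazar (Feb 9, 2005).
Full order: Johansson, Amari, Salazar, Tanaka.

Johansson, Amari, Salazar, Tanaka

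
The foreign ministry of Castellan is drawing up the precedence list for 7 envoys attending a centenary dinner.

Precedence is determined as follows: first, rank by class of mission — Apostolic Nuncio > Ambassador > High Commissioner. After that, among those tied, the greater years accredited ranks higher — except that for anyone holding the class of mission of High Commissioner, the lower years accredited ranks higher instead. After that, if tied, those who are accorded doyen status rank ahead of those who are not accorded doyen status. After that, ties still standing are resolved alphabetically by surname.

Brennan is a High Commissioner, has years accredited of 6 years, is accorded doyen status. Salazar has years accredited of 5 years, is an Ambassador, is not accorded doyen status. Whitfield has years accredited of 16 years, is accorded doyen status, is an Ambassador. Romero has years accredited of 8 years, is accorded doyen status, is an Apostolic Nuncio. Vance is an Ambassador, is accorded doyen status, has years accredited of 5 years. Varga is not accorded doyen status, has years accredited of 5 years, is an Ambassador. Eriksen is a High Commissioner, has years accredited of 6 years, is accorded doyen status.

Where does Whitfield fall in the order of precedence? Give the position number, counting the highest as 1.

By class of mission: Romero (Apostolic Nuncio); then Whitfield, Vance, Salazar and Varga (Ambassador); then Brennan and Eriksen (High Commissioner).
Among Whitfield, Vance, Salazar and Varga, by years accredited (higher first): Whitfield (16 years) before Vance, Salazar and Varga (5 years).
Among Vance, Salazar and Varga, accorded doyen status before not accorded doyen status: Vance (accorded doyen status) before Salazar and Varga (not accorded doyen status).
Among Salazar and Varga, alphabetically by surname: Salazar before Varga.
Brennan and Eriksen both have years accredited 6 years, so the next rule applies.
Brennan and Eriksen are each accorded doyen status, so the next rule applies.
Among Brennan and Eriksen, alphabetically by surname: Brennan before Eriksen.
Order: Romero, Whitfield, Vance, Salazar, Varga, Brennan, Eriksen. So position 2.

2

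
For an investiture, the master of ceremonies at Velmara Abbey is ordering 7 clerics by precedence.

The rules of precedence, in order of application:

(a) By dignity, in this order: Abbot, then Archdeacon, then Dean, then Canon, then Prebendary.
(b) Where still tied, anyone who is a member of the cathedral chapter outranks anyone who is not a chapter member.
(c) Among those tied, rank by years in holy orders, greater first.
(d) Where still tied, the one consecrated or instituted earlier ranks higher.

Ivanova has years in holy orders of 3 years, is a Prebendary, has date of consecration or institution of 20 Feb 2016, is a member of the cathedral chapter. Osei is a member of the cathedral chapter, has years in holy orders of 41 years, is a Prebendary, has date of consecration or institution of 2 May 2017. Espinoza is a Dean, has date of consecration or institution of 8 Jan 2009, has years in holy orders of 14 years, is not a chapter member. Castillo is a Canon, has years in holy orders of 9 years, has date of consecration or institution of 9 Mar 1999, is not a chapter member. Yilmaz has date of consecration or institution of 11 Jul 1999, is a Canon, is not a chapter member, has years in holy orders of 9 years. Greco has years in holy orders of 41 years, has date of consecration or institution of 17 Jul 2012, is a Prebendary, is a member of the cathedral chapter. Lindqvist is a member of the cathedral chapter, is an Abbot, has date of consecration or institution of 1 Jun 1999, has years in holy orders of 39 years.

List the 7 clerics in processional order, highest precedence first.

By dignity: Lindqvist (Abbot); then Espinoza (Dean); then Castillo and Yilmaz (Canon); then Greco, Osei and Ivanova (Prebendary).
Castillo and Yilmaz are each not a chapter member, so the next rule applies.
Castillo and Yilmaz both have years in holy orders 9 years, so the next rule applies.
Among Castillo and Yilmaz, by date of consecration or institution (earlier first): Castillo (9 Mar 1999) before Yilmaz (11 Jul 1999).
Greco, Osei and Ivanova are each a member of the cathedral chapter, so the next rule applies.
Among Greco, Osei and Ivanova, by years in holy orders (higher first): Greco and Osei (41 years) before Ivanova (3 years).
Among Greco and Osei, by date of consecration or institution (earlier first): Greco (17 Jul 2012) before Osei (2 May 2017).
Full order: Lindqvist, Espinoza, Castillo, Yilmaz, Greco, Osei, Ivanova.

Lindqvist, Espinoza, Castillo, Yilmaz, Greco, Osei, Ivanova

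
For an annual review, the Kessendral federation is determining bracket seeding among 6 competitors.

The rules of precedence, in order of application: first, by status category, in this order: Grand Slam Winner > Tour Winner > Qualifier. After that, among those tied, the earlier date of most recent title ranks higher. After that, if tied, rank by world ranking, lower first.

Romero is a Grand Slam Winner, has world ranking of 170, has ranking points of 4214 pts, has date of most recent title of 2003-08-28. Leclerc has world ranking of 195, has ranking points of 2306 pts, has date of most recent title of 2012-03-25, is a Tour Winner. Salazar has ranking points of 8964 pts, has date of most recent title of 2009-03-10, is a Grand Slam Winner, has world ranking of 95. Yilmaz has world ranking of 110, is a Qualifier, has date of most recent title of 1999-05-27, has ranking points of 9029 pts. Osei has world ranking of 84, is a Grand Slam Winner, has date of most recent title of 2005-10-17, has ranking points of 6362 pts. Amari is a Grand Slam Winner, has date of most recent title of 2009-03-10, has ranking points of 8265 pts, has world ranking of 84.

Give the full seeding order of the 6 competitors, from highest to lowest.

By status category: Romero, Osei, Amari and Salazar (Grand Slam Winner); then Leclerc (Tour Winner); then Yilmaz (Qualifier).
Among Romero, Osei, Amari and Salazar, by date of most recent title (earlier first): Romero (2003-08-28) before Osei (2005-10-17) before Amari and Salazar (2009-03-10).
Among Amari and Salazar, by world ranking (lower first): Amari (84) before Salazar (95).
Full order: Romero, Osei, Amari, Salazar, Leclerc, Yilmaz.

Romero, Osei, Amari, Salazar, Leclerc, Yilmaz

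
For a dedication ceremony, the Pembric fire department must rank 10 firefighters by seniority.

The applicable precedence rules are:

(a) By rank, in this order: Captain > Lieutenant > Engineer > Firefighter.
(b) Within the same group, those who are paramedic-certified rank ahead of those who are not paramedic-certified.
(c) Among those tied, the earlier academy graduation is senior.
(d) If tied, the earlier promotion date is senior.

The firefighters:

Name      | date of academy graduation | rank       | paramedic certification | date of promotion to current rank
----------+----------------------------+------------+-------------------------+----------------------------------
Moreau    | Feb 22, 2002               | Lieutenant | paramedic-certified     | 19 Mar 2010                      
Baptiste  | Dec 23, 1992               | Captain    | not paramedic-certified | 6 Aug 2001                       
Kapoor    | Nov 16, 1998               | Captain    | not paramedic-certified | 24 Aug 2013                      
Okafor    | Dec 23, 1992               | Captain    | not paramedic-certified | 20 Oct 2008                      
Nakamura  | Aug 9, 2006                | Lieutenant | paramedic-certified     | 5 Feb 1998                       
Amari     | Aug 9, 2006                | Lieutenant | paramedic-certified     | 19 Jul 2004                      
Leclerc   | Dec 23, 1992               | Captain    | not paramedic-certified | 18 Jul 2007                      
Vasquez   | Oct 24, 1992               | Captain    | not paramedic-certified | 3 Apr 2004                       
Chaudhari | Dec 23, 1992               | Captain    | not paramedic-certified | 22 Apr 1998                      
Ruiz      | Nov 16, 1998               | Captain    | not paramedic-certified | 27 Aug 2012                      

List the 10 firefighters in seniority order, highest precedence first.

By rank: Vasquez, Chaudhari, Baptiste, Leclerc, Okafor, Ruiz and Kapoor (Captain); then Moreau, Nakamura and Amari (Lieutenant).
Vasquez, Chaudhari, Baptiste, Leclerc, Okafor, Ruiz and Kapoor are each not paramedic-certified, so the next rule applies.
Among Vasquez, Chaudhari, Baptiste, Leclerc, Okafor, Ruiz and Kapoor, by date of academy graduation (earlier first): Vasquez (Oct 24, 1992) before Chaudhari, Baptiste, Leclerc and Okafor (Dec 23, 1992) before Ruiz and Kapoor (Nov 16, 1998).
Among Chaudhari, Baptiste, Leclerc and Okafor, by date of promotion to current rank (earlier first): Chaudhari (22 Apr 1998) before Baptiste (6 Aug 2001) before Leclerc (18 Jul 2007) before Okafor (20 Oct 2008).
Among Ruiz and Kapoor, by date of promotion to current rank (earlier first): Ruiz (27 Aug 2012) before Kapoor (24 Aug 2013).
Moreau, Nakamura and Amari are each paramedic-certified, so the next rule applies.
Among Moreau, Nakamura and Amari, by date of academy graduation (earlier first): Moreau (Feb 22, 2002) before Nakamura and Amari (Aug 9, 2006).
Among Nakamura and Amari, by date of promotion to current rank (earlier first): Nakamura (5 Feb 1998) before Amari (19 Jul 2004).
Full order: Vasquez, Chaudhari, Baptiste, Leclerc, Okafor, Ruiz, Kapoor, Moreau, Nakamura, Amari.

Vasquez, Chaudhari, Baptiste, Leclerc, Okafor, Ruiz, Kapoor, Moreau, Nakamura, Amari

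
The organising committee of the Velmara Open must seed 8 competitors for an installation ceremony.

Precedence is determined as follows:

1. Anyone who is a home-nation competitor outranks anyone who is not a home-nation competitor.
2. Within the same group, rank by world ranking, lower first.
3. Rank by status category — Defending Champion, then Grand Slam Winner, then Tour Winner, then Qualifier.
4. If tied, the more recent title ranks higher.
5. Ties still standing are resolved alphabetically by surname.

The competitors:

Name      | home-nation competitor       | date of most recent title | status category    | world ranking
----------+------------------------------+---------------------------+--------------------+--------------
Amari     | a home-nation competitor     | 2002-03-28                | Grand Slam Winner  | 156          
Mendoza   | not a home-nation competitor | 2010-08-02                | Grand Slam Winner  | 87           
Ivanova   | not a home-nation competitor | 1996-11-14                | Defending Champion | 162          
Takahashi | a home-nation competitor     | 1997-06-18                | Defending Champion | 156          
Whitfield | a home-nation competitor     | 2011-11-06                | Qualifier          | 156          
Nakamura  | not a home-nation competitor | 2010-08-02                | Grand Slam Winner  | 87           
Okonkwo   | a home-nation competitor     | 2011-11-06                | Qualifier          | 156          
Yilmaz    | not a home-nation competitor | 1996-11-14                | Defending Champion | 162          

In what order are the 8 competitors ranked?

Takahashi, Amari, Okonkwo, Whitfield, Mendoza, Nakamura, Ivanova, Yilmaz

By the first rule: Takahashi, Amari, Okonkwo and Whitfield (each a home-nation competitor); then Mendoza, Nakamura, Ivanova and Yilmaz (each not a home-nation competitor).
Takahashi, Amari, Okonkwo and Whitfield all have world ranking 156, so the next rule applies.
Among Takahashi, Amari, Okonkwo and Whitfield, by status category: Takahashi (Defending Champion) before Amari (Grand Slam Winner) before Okonkwo and Whitfield (Qualifier).
Okonkwo and Whitfield both have date of most recent title 2011-11-06, so the next rule applies.
Among Okonkwo and Whitfield, alphabetically by surname: Okonkwo before Whitfield.
Among Mendoza, Nakamura, Ivanova and Yilmaz, by world ranking (lower first): Mendoza and Nakamura (87) before Ivanova and Yilmaz (162).
Mendoza and Nakamura are each Grand Slam Winner, so the next rule applies.
Mendoza and Nakamura both have date of most recent title 2010-08-02, so the next rule applies.
Among Mendoza and Nakamura, alphabetically by surname: Mendoza before Nakamura.
Ivanova and Yilmaz are each Defending Champion, so the next rule applies.
Ivanova and Yilmaz both have date of most recent title 1996-11-14, so the next rule applies.
Among Ivanova and Yilmaz, alphabetically by surname: Ivanova before Yilmaz.
Full order: Takahashi, Amari, Okonkwo, Whitfield, Mendoza, Nakamura, Ivanova, Yilmaz.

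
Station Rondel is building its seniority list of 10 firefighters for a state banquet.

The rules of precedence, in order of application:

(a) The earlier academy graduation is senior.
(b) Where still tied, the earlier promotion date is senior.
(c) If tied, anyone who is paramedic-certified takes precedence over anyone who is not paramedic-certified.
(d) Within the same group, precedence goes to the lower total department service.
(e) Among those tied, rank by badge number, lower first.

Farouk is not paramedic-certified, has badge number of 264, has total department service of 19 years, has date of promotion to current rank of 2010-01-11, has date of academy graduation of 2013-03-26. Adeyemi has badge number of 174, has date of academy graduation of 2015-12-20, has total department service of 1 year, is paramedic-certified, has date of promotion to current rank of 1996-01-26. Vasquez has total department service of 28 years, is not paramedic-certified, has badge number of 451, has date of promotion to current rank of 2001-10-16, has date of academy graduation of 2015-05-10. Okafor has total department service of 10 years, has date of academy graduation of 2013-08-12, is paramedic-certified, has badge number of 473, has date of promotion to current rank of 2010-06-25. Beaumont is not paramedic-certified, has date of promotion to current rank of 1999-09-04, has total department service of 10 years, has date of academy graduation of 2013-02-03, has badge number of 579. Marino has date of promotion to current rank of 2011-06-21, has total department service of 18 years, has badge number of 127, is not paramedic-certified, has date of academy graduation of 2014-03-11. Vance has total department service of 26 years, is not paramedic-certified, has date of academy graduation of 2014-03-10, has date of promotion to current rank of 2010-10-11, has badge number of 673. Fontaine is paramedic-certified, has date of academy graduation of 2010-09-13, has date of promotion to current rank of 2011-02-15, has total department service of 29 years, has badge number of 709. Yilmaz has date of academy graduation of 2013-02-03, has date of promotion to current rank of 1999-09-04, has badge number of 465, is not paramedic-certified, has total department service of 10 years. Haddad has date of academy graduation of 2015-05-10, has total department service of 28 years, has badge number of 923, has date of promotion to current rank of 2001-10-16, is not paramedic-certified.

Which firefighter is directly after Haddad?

Adeyemi

By date of academy graduation (earlier first): Fontaine (2010-09-13); then Yilmaz and Beaumont (both 2013-02-03); then Farouk (2013-03-26); then Okafor (2013-08-12); then Vance (2014-03-10); then Marino (2014-03-11); then Vasquez and Haddad (both 2015-05-10); then Adeyemi (2015-12-20).
Yilmaz and Beaumont both have date of promotion to current rank 1999-09-04, so the next rule applies.
Yilmaz and Beaumont are each not paramedic-certified, so the next rule applies.
Yilmaz and Beaumont both have total department service 10 years, so the next rule applies.
Among Yilmaz and Beaumont, by badge number (lower first): Yilmaz (465) before Beaumont (579).
Vasquez and Haddad both have date of promotion to current rank 2001-10-16, so the next rule applies.
Vasquez and Haddad are each not paramedic-certified, so the next rule applies.
Vasquez and Haddad both have total department service 28 years, so the next rule applies.
Among Vasquez and Haddad, by badge number (lower first): Vasquez (451) before Haddad (923).
Order: Fontaine, Yilmaz, Beaumont, Farouk, Okafor, Vance, Marino, Vasquez, Haddad, Adeyemi.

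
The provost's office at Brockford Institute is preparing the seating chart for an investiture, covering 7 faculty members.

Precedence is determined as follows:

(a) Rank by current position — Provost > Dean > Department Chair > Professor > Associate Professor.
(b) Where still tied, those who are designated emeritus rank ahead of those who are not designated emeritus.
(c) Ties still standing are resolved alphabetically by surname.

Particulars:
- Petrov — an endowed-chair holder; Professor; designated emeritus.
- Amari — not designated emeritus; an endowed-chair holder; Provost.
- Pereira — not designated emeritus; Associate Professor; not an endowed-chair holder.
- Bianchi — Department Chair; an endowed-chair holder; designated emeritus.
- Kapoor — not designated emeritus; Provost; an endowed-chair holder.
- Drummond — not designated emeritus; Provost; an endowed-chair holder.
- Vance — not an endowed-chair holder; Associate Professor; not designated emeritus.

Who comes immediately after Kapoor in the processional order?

Bianchi

By current position: Amari, Drummond and Kapoor (Provost); then Bianchi (Department Chair); then Petrov (Professor); then Pereira and Vance (Associate Professor).
Amari, Drummond and Kapoor are each not designated emeritus, so the next rule applies.
Among Amari, Drummond and Kapoor, alphabetically by surname: Amari before Drummond before Kapoor.
Pereira and Vance are each not designated emeritus, so the next rule applies.
Among Pereira and Vance, alphabetically by surname: Pereira before Vance.
Order: Amari, Drummond, Kapoor, Bianchi, Petrov, Pereira, Vance.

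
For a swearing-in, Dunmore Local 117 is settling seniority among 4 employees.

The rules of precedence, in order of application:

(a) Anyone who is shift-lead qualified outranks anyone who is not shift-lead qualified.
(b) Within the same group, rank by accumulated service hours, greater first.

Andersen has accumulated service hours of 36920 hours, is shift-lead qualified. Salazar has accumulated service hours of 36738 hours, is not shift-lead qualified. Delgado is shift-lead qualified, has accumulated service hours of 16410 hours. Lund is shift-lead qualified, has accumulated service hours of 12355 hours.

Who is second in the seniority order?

By the first rule: Andersen, Delgado and Lund (each shift-lead qualified); then Salazar (not shift-lead qualified).
Among Andersen, Delgado and Lund, by accumulated service hours (higher first): Andersen (36920 hours) before Delgado (16410 hours) before Lund (12355 hours).
Order: Andersen, Delgado, Lund, Salazar.

Delgado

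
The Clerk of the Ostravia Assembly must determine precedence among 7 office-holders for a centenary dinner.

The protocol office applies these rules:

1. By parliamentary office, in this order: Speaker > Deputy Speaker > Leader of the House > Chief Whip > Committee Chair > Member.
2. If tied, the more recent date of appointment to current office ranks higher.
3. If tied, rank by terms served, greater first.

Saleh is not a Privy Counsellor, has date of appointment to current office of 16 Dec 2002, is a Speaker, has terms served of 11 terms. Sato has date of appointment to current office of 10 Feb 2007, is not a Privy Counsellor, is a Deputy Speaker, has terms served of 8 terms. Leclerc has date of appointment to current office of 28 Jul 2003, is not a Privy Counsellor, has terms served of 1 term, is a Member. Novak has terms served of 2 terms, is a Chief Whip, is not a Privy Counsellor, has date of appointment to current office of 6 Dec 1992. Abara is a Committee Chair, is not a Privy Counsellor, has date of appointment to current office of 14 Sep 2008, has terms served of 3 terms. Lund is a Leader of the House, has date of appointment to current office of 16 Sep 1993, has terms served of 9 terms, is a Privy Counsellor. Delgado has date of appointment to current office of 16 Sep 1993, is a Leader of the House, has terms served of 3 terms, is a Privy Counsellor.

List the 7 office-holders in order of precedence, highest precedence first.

By parliamentary office: Saleh (Speaker); then Sato (Deputy Speaker); then Lund and Delgado (Leader of the House); then Novak (Chief Whip); then Abara (Committee Chair); then Leclerc (Member).
Lund and Delgado both have date of appointment to current office 16 Sep 1993, so the next rule applies.
Among Lund and Delgado, by terms served (higher first): Lund (9 terms) before Delgado (3 terms).
Full order: Saleh, Sato, Lund, Delgado, Novak, Abara, Leclerc.

Saleh, Sato, Lund, Delgado, Novak, Abara, Leclerc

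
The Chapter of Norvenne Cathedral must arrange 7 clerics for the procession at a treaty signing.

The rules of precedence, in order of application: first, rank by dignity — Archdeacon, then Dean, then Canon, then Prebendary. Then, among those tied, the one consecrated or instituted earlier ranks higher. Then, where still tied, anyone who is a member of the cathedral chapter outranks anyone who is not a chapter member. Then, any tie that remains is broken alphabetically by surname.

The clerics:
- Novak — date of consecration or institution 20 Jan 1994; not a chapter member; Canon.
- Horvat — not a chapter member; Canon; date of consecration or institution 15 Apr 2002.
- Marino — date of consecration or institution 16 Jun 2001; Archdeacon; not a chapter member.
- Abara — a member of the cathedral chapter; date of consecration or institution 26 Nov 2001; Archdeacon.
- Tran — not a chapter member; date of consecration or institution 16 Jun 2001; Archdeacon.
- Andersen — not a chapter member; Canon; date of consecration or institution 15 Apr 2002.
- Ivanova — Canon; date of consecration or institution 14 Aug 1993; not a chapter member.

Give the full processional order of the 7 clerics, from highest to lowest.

By dignity: Marino, Tran and Abara (Archdeacon); then Ivanova, Novak, Andersen and Horvat (Canon).
Among Marino, Tran and Abara, by date of consecration or institution (earlier first): Marino and Tran (16 Jun 2001) before Abara (26 Nov 2001).
Marino and Tran are each not a chapter member, so the next rule applies.
Among Marino and Tran, alphabetically by surname: Marino before Tran.
Among Ivanova, Novak, Andersen and Horvat, by date of consecration or institution (earlier first): Ivanova (14 Aug 1993) before Novak (20 Jan 1994) before Andersen and Horvat (15 Apr 2002).
Andersen and Horvat are each not a chapter member, so the next rule applies.
Among Andersen and Horvat, alphabetically by surname: Andersen before Horvat.
Full order: Marino, Tran, Abara, Ivanova, Novak, Andersen, Horvat.

Marino, Tran, Abara, Ivanova, Novak, Andersen, Horvat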